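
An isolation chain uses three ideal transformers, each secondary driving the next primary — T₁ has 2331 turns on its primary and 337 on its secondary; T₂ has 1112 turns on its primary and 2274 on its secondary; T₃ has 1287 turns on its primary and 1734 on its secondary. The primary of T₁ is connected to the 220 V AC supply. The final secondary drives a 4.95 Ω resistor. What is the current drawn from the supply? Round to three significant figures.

Secondary of T₁: V = 220.00 × 337/2331 = 31.806 V.
Secondary of T₂: V = 31.806 × 2274/1112 = 65.042 V.
Secondary of T₃: V = 65.042 × 1734/1287 = 87.633 V.
I_load = 87.633/4.95 = 17.704 A, so P_out = 87.633 × 17.704 = 1551.4 W.
All ideal ⇒ P_in = P_out, so I_supply = 1551.4/220 = 7.05 A.

I_supply ≈ 7.05 A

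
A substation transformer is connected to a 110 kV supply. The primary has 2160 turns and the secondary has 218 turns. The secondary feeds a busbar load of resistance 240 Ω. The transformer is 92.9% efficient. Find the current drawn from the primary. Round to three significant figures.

V_s = 110000 × 218/2160 = 11102 V.
I_s = V_s/R = 11102/240 = 46.258 A.
P_out = V_s I_s = 11102 × 46.258 = 513550 W.
P_in = P_out/η = 513550/0.929 = 552790 W.
I_p = P_in/V_p = 552790/110000 = 5.03 A.

I_p ≈ 5.03 A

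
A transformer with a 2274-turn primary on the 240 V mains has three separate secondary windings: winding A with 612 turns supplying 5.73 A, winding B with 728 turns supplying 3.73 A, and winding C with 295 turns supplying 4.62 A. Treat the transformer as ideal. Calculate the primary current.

I_p ≈ 3.34 A

V_A = 240 × 612/2274 = 64.591 V; V_B = 240 × 728/2274 = 76.834 V; V_C = 240 × 295/2274 = 31.135 V.
P_out = V_A I_A + V_B I_B + V_C I_C = 64.591×5.73 + 76.834×3.73 + 31.135×4.62 = 370.11 + 286.59 + 143.84 = 800.54 W.
Ideal ⇒ P_in = P_out, so I_p = P_out/V_p = 800.54/240 = 3.34 A.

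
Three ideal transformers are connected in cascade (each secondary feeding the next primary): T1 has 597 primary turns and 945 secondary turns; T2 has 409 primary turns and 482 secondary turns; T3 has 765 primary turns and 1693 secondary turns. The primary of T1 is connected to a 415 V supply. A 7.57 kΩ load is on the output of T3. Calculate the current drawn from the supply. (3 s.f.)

I_supply ≈ 0.934 A

Secondary of T1: V = 415.00 × 945/597 = 656.91 V.
Secondary of T2: V = 656.91 × 482/409 = 774.16 V.
Secondary of T3: V = 774.16 × 1693/765 = 1713.3 V.
I_load = 1713.3/7570 = 0.22632 A, so P_out = 1713.3 × 0.22632 = 387.75 W.
All ideal ⇒ P_in = P_out, so I_supply = 387.75/415 = 0.934 A.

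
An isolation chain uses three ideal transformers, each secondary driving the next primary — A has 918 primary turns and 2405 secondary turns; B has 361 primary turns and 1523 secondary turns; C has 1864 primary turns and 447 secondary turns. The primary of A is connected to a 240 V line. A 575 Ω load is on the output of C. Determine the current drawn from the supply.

Secondary of A: V = 240.00 × 2405/918 = 628.76 V.
Secondary of B: V = 628.76 × 1523/361 = 2652.6 V.
Secondary of C: V = 2652.6 × 447/1864 = 636.12 V.
I_load = 636.12/575 = 1.1063 A, so P_out = 636.12 × 1.1063 = 703.73 W.
All ideal ⇒ P_in = P_out, so I_supply = 703.73/240 = 2.93 A.

I_supply ≈ 2.93 A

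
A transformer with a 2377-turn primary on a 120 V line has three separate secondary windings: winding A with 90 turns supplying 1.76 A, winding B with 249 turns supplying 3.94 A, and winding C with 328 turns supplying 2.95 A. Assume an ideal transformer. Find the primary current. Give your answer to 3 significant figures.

V_A = 120 × 90/2377 = 4.5435 V; V_B = 120 × 249/2377 = 12.570 V; V_C = 120 × 328/2377 = 16.559 V.
P_out = V_A I_A + V_B I_B + V_C I_C = 4.5435×1.76 + 12.570×3.94 + 16.559×2.95 = 7.9966 + 49.528 + 48.848 = 106.37 W.
Ideal ⇒ P_in = P_out, so I_p = P_out/V_p = 106.37/120 = 0.886 A.

I_p ≈ 0.886 A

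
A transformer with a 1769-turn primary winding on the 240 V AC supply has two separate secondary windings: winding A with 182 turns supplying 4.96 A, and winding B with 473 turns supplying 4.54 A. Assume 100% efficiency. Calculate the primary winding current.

I_p ≈ 1.72 A

V_A = 240 × 182/1769 = 24.692 V; V_B = 240 × 473/1769 = 64.172 V.
P_out = V_A I_A + V_B I_B = 24.692×4.96 + 64.172×4.54 = 122.47 + 291.34 = 413.81 W.
Ideal ⇒ P_in = P_out, so I_p = P_out/V_p = 413.81/240 = 1.72 A.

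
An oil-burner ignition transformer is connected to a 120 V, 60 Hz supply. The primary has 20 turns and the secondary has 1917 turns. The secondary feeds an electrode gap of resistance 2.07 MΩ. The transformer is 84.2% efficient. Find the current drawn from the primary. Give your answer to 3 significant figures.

I_p ≈ 0.633 A

V_s = 120 × 1917/20 = 11502 V.
I_s = V_s/R = 11502/(2.07×10^6) = 0.0055565 A.
P_out = V_s I_s = 11502 × 0.0055565 = 63.911 W.
P_in = P_out/η = 63.911/0.842 = 75.904 W.
I_p = P_in/V_p = 75.904/120 = 0.633 A.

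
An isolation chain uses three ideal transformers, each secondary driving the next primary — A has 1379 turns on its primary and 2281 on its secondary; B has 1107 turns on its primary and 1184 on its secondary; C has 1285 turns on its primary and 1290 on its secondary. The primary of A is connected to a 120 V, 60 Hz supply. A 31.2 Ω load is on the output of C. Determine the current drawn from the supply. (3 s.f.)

Secondary of A: V = 120.00 × 2281/1379 = 198.49 V.
Secondary of B: V = 198.49 × 1184/1107 = 212.30 V.
Secondary of C: V = 212.30 × 1290/1285 = 213.12 V.
I_load = 213.12/31.2 = 6.8309 A, so P_out = 213.12 × 6.8309 = 1455.8 W.
All ideal ⇒ P_in = P_out, so I_supply = 1455.8/120 = 12.1 A.

I_supply ≈ 12.1 A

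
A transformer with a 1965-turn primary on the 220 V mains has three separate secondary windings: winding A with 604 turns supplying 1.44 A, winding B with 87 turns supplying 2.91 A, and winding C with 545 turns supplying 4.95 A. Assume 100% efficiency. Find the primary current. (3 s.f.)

V_A = 220 × 604/1965 = 67.623 V; V_B = 220 × 87/1965 = 9.7405 V; V_C = 220 × 545/1965 = 61.018 V.
P_out = V_A I_A + V_B I_B + V_C I_C = 67.623×1.44 + 9.7405×2.91 + 61.018×4.95 = 97.378 + 28.345 + 302.04 = 427.76 W.
Ideal ⇒ P_in = P_out, so I_p = P_out/V_p = 427.76/220 = 1.94 A.

I_p ≈ 1.94 A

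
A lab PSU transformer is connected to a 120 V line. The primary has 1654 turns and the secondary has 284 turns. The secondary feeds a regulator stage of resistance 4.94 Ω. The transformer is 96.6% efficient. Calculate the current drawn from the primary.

V_s = 120 × 284/1654 = 20.605 V.
I_s = V_s/R = 20.605/4.94 = 4.1710 A.
P_out = V_s I_s = 20.605 × 4.1710 = 85.941 W.
P_in = P_out/η = 85.941/0.966 = 88.966 W.
I_p = P_in/V_p = 88.966/120 = 0.741 A.

I_p ≈ 0.741 A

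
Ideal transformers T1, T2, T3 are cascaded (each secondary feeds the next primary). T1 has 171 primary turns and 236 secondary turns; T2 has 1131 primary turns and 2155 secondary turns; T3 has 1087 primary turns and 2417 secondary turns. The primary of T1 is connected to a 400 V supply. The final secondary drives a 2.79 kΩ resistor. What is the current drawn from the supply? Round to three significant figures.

Secondary of T1: V = 400.00 × 236/171 = 552.05 V.
Secondary of T2: V = 552.05 × 2155/1131 = 1051.9 V.
Secondary of T3: V = 1051.9 × 2417/1087 = 2338.9 V.
I_load = 2338.9/2790 = 0.83831 A, so P_out = 2338.9 × 0.83831 = 1960.7 W.
All ideal ⇒ P_in = P_out, so I_supply = 1960.7/400 = 4.90 A.

I_supply ≈ 4.90 A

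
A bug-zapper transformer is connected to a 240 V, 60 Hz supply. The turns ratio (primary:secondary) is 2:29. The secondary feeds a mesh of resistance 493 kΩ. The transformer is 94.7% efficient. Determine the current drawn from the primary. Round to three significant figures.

I_p ≈ 0.108 A

V_s = 240 × 29/2 = 3480.0 V.
I_s = V_s/R = 3480.0/493000 = 0.0070588 A.
P_out = V_s I_s = 3480.0 × 0.0070588 = 24.565 W.
P_in = P_out/η = 24.565/0.947 = 25.939 W.
I_p = P_in/V_p = 25.939/240 = 0.108 A.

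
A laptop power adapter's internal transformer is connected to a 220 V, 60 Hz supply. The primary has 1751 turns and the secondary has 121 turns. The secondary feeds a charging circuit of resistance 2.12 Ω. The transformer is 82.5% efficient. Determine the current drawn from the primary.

V_s = 220 × 121/1751 = 15.203 V.
I_s = V_s/R = 15.203/2.12 = 7.1711 A.
P_out = V_s I_s = 15.203 × 7.1711 = 109.02 W.
P_in = P_out/η = 109.02/0.825 = 132.15 W.
I_p = P_in/V_p = 132.15/220 = 0.601 A.

I_p ≈ 0.601 A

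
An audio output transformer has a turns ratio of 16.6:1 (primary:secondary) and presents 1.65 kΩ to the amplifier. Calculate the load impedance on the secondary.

Z_s = Z_p/(N_p/N_s)² = 1650/16.6² = 5.99 Ω.

Z_s ≈ 5.99 Ω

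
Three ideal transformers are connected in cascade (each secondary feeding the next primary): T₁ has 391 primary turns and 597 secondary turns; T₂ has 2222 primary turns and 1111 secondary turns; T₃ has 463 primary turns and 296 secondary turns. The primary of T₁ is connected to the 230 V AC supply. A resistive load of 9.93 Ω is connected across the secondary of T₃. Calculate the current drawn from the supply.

Secondary of T₁: V = 230.00 × 597/391 = 351.18 V.
Secondary of T₂: V = 351.18 × 1111/2222 = 175.59 V.
Secondary of T₃: V = 175.59 × 296/463 = 112.26 V.
I_load = 112.26/9.93 = 11.305 A, so P_out = 112.26 × 11.305 = 1269.0 W.
All ideal ⇒ P_in = P_out, so I_supply = 1269.0/230 = 5.52 A.

I_supply ≈ 5.52 A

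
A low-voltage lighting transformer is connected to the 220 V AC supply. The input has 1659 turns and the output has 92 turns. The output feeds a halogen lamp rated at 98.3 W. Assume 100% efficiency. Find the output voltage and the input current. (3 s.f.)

V_out ≈ 12.2 V, I_in ≈ 0.447 A

V_out = V_in × N_out/N_in = 220 × 92/1659 = 12.200 V.
I_out = P/V_out = 98.3/12.200 = 8.0573 A.
I_in = I_out × N_out/N_in = 8.0573 × 92/1659 = 0.447 A.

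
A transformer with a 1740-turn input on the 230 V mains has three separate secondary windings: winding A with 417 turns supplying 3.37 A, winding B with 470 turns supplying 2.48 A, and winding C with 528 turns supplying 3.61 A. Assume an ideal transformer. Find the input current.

I_in ≈ 2.57 A

V_A = 230 × 417/1740 = 55.121 V; V_B = 230 × 470/1740 = 62.126 V; V_C = 230 × 528/1740 = 69.793 V.
P_out = V_A I_A + V_B I_B + V_C I_C = 55.121×3.37 + 62.126×2.48 + 69.793×3.61 = 185.76 + 154.07 + 251.95 = 591.78 W.
Ideal ⇒ P_in = P_out, so I_in = P_out/V_in = 591.78/230 = 2.57 A.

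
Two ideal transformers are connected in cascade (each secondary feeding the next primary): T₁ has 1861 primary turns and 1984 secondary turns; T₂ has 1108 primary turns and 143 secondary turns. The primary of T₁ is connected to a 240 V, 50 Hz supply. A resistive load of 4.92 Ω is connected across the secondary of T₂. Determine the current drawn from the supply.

After T₁: V = 240.00 × 1984/1861 = 255.86 V.
After T₂: V = 255.86 × 143/1108 = 33.022 V.
I_load = 33.022/4.92 = 6.7118 A, so P_out = 33.022 × 6.7118 = 221.64 W.
All ideal ⇒ P_in = P_out, so I_supply = 221.64/240 = 0.923 A.

I_supply ≈ 0.923 A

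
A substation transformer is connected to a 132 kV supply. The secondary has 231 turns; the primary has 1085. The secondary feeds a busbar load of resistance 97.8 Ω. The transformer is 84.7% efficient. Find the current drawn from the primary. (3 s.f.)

V_s = 132000 × 231/1085 = 28103 V.
I_s = V_s/R = 28103/97.8 = 287.35 A.
P_out = V_s I_s = 28103 × 287.35 = 8.0756×10^6 W.
P_in = P_out/η = 8.0756×10^6/0.847 = 9.5343×10^6 W.
I_p = P_in/V_p = 9.5343×10^6/132000 = 72.2 A.

I_p ≈ 72.2 A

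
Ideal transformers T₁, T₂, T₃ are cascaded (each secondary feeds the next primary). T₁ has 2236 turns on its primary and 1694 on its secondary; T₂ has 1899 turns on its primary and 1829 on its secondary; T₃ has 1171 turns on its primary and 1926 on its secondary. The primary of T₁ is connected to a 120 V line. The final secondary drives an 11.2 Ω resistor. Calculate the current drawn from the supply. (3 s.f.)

I_supply ≈ 15.4 A

Secondary of T₁: V = 120.00 × 1694/2236 = 90.912 V.
Secondary of T₂: V = 90.912 × 1829/1899 = 87.561 V.
Secondary of T₃: V = 87.561 × 1926/1171 = 144.02 V.
I_load = 144.02/11.2 = 12.859 A, so P_out = 144.02 × 12.859 = 1851.8 W.
All ideal ⇒ P_in = P_out, so I_supply = 1851.8/120 = 15.4 A.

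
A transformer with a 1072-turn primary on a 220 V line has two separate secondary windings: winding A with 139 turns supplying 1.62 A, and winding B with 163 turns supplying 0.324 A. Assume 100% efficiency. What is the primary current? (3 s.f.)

V_A = 220 × 139/1072 = 28.526 V; V_B = 220 × 163/1072 = 33.451 V.
P_out = V_A I_A + V_B I_B = 28.526×1.62 + 33.451×0.324 = 46.212 + 10.838 = 57.051 W.
Ideal ⇒ P_in = P_out, so I_p = P_out/V_p = 57.051/220 = 0.259 A.

I_p ≈ 0.259 A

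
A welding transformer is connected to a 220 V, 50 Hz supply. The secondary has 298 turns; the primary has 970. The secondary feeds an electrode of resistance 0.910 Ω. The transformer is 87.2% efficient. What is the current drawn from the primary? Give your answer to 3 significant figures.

I_p ≈ 26.2 A

V_s = 220 × 298/970 = 67.588 V.
I_s = V_s/R = 67.588/0.910 = 74.272 A.
P_out = V_s I_s = 67.588 × 74.272 = 5019.9 W.
P_in = P_out/η = 5019.9/0.872 = 5756.7 W.
I_p = P_in/V_p = 5756.7/220 = 26.2 A.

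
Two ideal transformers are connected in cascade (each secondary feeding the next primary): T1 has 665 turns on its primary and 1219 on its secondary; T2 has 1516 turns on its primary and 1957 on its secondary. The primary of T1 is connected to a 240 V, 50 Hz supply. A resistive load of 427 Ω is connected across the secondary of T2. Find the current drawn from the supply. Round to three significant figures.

After T1: V = 240.00 × 1219/665 = 439.94 V.
After T2: V = 439.94 × 1957/1516 = 567.92 V.
I_load = 567.92/427 = 1.3300 A, so P_out = 567.92 × 1.3300 = 755.34 W.
All ideal ⇒ P_in = P_out, so I_supply = 755.34/240 = 3.15 A.

I_supply ≈ 3.15 A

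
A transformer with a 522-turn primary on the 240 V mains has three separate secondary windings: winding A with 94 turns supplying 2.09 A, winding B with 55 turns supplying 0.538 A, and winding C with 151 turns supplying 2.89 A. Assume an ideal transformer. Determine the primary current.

I_p ≈ 1.27 A

V_A = 240 × 94/522 = 43.218 V; V_B = 240 × 55/522 = 25.287 V; V_C = 240 × 151/522 = 69.425 V.
P_out = V_A I_A + V_B I_B + V_C I_C = 43.218×2.09 + 25.287×0.538 + 69.425×2.89 = 90.326 + 13.605 + 200.64 = 304.57 W.
Ideal ⇒ P_in = P_out, so I_p = P_out/V_p = 304.57/240 = 1.27 A.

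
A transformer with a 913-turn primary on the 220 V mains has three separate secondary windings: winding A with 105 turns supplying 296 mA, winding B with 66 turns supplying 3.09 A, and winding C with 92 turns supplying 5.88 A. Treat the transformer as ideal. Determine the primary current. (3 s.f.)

V_A = 220 × 105/913 = 25.301 V; V_B = 220 × 66/913 = 15.904 V; V_C = 220 × 92/913 = 22.169 V.
P_out = V_A I_A + V_B I_B + V_C I_C = 25.301×0.296 + 15.904×3.09 + 22.169×5.88 = 7.4892 + 49.142 + 130.35 = 186.98 W.
Ideal ⇒ P_in = P_out, so I_p = P_out/V_p = 186.98/220 = 0.850 A.

I_p ≈ 0.850 A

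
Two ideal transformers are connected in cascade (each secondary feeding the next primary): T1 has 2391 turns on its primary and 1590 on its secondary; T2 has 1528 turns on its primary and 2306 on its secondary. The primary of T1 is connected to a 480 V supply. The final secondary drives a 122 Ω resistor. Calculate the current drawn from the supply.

I_supply ≈ 3.96 A

After T1: V = 480.00 × 1590/2391 = 319.20 V.
After T2: V = 319.20 × 2306/1528 = 481.72 V.
I_load = 481.72/122 = 3.9485 A, so P_out = 481.72 × 3.9485 = 1902.1 W.
All ideal ⇒ P_in = P_out, so I_supply = 1902.1/480 = 3.96 A.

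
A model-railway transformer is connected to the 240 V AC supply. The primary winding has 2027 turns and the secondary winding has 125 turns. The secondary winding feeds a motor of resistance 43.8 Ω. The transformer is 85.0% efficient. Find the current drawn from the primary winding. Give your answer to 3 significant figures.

V_s = 240 × 125/2027 = 14.800 V.
I_s = V_s/R = 14.800/43.8 = 0.33790 A.
P_out = V_s I_s = 14.800 × 0.33790 = 5.0010 W.
P_in = P_out/η = 5.0010/0.850 = 5.8836 W.
I_p = P_in/V_p = 5.8836/240 = 0.0245 A.

I_p ≈ 0.0245 A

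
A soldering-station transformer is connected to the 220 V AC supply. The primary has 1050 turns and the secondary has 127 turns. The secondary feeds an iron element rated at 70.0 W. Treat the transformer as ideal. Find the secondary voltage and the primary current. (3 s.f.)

V_s ≈ 26.6 V, I_p ≈ 0.318 A

V_s = V_p × N_s/N_p = 220 × 127/1050 = 26.610 V.
I_s = P/V_s = 70.0/26.610 = 2.6306 A.
I_p = I_s × N_s/N_p = 2.6306 × 127/1050 = 0.318 A.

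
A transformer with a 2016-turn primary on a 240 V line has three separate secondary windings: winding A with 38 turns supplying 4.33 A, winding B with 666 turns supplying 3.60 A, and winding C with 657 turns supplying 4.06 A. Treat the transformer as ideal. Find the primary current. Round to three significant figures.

V_A = 240 × 38/2016 = 4.5238 V; V_B = 240 × 666/2016 = 79.286 V; V_C = 240 × 657/2016 = 78.214 V.
P_out = V_A I_A + V_B I_B + V_C I_C = 4.5238×4.33 + 79.286×3.60 + 78.214×4.06 = 19.588 + 285.43 + 317.55 = 622.57 W.
Ideal ⇒ P_in = P_out, so I_p = P_out/V_p = 622.57/240 = 2.59 A.

I_p ≈ 2.59 A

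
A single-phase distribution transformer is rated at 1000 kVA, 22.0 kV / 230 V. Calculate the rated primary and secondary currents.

I_p = S/V_p = 1000000/22000 = 45.5 A.
I_s = S/V_s = 1000000/230 = 4350 A.

I_p ≈ 45.5 A, I_s ≈ 4350 A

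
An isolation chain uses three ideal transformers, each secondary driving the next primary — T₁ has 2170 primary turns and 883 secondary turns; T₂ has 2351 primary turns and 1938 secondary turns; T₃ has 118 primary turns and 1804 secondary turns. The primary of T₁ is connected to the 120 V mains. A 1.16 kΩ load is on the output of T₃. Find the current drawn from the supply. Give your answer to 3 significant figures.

After T₁: V = 120.00 × 883/2170 = 48.829 V.
After T₂: V = 48.829 × 1938/2351 = 40.252 V.
After T₃: V = 40.252 × 1804/118 = 615.37 V.
I_load = 615.37/1160 = 0.53049 A, so P_out = 615.37 × 0.53049 = 326.45 W.
All ideal ⇒ P_in = P_out, so I_supply = 326.45/120 = 2.72 A.

I_supply ≈ 2.72 A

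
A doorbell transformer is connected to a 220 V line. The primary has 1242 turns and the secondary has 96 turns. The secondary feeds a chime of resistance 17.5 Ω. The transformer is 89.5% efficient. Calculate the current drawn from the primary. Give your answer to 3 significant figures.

I_p ≈ 0.0839 A

V_s = 220 × 96/1242 = 17.005 V.
I_s = V_s/R = 17.005/17.5 = 0.97170 A.
P_out = V_s I_s = 17.005 × 0.97170 = 16.524 W.
P_in = P_out/η = 16.524/0.895 = 18.462 W.
I_p = P_in/V_p = 18.462/220 = 0.0839 A.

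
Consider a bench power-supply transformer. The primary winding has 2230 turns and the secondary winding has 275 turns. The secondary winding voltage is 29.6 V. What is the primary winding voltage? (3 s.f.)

V_p/V_s = N_p/N_s, so V_p = 29.6 × 2230/275 = 240 V.

V_p ≈ 240 V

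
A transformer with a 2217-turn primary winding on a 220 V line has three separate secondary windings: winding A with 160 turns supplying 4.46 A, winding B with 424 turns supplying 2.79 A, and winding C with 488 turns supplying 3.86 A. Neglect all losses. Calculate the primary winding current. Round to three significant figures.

I_p ≈ 1.71 A

V_A = 220 × 160/2217 = 15.877 V; V_B = 220 × 424/2217 = 42.075 V; V_C = 220 × 488/2217 = 48.426 V.
P_out = V_A I_A + V_B I_B + V_C I_C = 15.877×4.46 + 42.075×2.79 + 48.426×3.86 = 70.813 + 117.39 + 186.92 = 375.13 W.
Ideal ⇒ P_in = P_out, so I_p = P_out/V_p = 375.13/220 = 1.71 A.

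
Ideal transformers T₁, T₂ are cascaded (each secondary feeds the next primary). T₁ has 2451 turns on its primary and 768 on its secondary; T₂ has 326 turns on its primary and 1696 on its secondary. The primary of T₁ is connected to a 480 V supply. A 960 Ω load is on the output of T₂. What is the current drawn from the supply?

After T₁: V = 480.00 × 768/2451 = 150.40 V.
After T₂: V = 150.40 × 1696/326 = 782.47 V.
I_load = 782.47/960 = 0.81507 A, so P_out = 782.47 × 0.81507 = 637.77 W.
All ideal ⇒ P_in = P_out, so I_supply = 637.77/480 = 1.33 A.

I_supply ≈ 1.33 A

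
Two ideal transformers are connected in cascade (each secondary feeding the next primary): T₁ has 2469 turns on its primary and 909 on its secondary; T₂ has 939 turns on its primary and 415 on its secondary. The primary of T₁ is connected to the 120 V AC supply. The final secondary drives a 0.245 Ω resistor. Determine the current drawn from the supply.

After T₁: V = 120.00 × 909/2469 = 44.180 V.
After T₂: V = 44.180 × 415/939 = 19.526 V.
I_load = 19.526/0.245 = 79.697 A, so P_out = 19.526 × 79.697 = 1556.1 W.
All ideal ⇒ P_in = P_out, so I_supply = 1556.1/120 = 13.0 A.

I_supply ≈ 13.0 A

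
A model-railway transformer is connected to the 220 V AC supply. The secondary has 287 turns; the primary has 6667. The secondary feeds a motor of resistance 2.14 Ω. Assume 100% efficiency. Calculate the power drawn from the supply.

P ≈ 41.9 W

V_s = V_p × N_s/N_p = 220 × 287/6667 = 9.4705 V.
I_s = V_s/R = 9.4705/2.14 = 4.4255 A.
I_p = I_s × N_s/N_p = 4.4255 × 287/6667 = 0.19051 A.
P = V_p I_p = 220 × 0.19051 = 41.9 W.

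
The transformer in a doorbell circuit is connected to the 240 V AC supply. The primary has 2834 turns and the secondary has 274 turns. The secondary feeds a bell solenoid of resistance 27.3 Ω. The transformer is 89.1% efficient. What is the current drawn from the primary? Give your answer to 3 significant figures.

I_p ≈ 0.0922 A

V_s = 240 × 274/2834 = 23.204 V.
I_s = V_s/R = 23.204/27.3 = 0.84996 A.
P_out = V_s I_s = 23.204 × 0.84996 = 19.722 W.
P_in = P_out/η = 19.722/0.891 = 22.135 W.
I_p = P_in/V_p = 22.135/240 = 0.0922 A.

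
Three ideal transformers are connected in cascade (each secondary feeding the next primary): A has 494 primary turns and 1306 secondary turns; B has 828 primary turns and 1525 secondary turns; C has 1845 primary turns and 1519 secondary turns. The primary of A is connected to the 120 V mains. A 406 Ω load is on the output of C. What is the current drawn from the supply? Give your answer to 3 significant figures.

Secondary of A: V = 120.00 × 1306/494 = 317.25 V.
Secondary of B: V = 317.25 × 1525/828 = 584.30 V.
Secondary of C: V = 584.30 × 1519/1845 = 481.06 V.
I_load = 481.06/406 = 1.1849 A, so P_out = 481.06 × 1.1849 = 569.99 W.
All ideal ⇒ P_in = P_out, so I_supply = 569.99/120 = 4.75 A.

I_supply ≈ 4.75 A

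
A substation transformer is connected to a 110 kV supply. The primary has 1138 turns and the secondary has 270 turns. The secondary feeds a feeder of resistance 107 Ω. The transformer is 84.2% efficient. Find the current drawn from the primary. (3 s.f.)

I_p ≈ 68.7 A

V_s = 110000 × 270/1138 = 26098 V.
I_s = V_s/R = 26098/107 = 243.91 A.
P_out = V_s I_s = 26098 × 243.91 = 6.3657×10^6 W.
P_in = P_out/η = 6.3657×10^6/0.842 = 7.5602×10^6 W.
I_p = P_in/V_p = 7.5602×10^6/110000 = 68.7 A.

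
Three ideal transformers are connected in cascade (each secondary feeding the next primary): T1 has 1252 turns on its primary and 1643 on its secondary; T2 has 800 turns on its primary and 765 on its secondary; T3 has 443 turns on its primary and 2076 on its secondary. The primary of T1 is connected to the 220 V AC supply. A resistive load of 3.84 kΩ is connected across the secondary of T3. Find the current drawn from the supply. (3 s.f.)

I_supply ≈ 1.98 A

After T1: V = 220.00 × 1643/1252 = 288.71 V.
After T2: V = 288.71 × 765/800 = 276.08 V.
After T3: V = 276.08 × 2076/443 = 1293.8 V.
I_load = 1293.8/3840 = 0.33691 A, so P_out = 1293.8 × 0.33691 = 435.88 W.
All ideal ⇒ P_in = P_out, so I_supply = 435.88/220 = 1.98 A.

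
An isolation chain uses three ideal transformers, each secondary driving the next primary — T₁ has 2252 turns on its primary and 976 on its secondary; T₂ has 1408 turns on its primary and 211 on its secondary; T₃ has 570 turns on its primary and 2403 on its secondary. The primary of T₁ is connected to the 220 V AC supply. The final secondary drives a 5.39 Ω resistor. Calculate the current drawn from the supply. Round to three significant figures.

After T₁: V = 220.00 × 976/2252 = 95.346 V.
After T₂: V = 95.346 × 211/1408 = 14.288 V.
After T₃: V = 14.288 × 2403/570 = 60.237 V.
I_load = 60.237/5.39 = 11.176 A, so P_out = 60.237 × 11.176 = 673.19 W.
All ideal ⇒ P_in = P_out, so I_supply = 673.19/220 = 3.06 A.

I_supply ≈ 3.06 A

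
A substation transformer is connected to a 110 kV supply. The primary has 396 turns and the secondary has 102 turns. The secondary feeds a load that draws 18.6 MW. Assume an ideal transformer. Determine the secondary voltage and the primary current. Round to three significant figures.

V_s ≈ 28300 V, I_p ≈ 169 A

V_s = V_p × N_s/N_p = 110000 × 102/396 = 28333 V.
I_s = P/V_s = 1.86×10^7/28333 = 656.47 A.
I_p = I_s × N_s/N_p = 656.47 × 102/396 = 169 A.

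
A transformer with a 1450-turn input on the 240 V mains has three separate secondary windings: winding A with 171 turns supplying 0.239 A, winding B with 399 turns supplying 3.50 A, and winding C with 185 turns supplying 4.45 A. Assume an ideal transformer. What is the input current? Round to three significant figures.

I_in ≈ 1.56 A

V_A = 240 × 171/1450 = 28.303 V; V_B = 240 × 399/1450 = 66.041 V; V_C = 240 × 185/1450 = 30.621 V.
P_out = V_A I_A + V_B I_B + V_C I_C = 28.303×0.239 + 66.041×3.50 + 30.621×4.45 = 6.7645 + 231.14 + 136.26 = 374.17 W.
Ideal ⇒ P_in = P_out, so I_in = P_out/V_in = 374.17/240 = 1.56 A.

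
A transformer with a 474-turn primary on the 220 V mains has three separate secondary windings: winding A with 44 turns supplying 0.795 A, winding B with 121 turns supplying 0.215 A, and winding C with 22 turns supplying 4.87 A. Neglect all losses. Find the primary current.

I_p ≈ 0.355 A

V_A = 220 × 44/474 = 20.422 V; V_B = 220 × 121/474 = 56.160 V; V_C = 220 × 22/474 = 10.211 V.
P_out = V_A I_A + V_B I_B + V_C I_C = 20.422×0.795 + 56.160×0.215 + 10.211×4.87 = 16.235 + 12.074 + 49.727 = 78.037 W.
Ideal ⇒ P_in = P_out, so I_p = P_out/V_p = 78.037/220 = 0.355 A.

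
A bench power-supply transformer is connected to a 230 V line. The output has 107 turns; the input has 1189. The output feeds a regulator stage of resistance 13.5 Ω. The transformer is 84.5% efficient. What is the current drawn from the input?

V_out = 230 × 107/1189 = 20.698 V.
I_out = V_out/R = 20.698/13.5 = 1.5332 A.
P_out = V_out I_out = 20.698 × 1.5332 = 31.734 W.
P_in = P_out/η = 31.734/0.845 = 37.555 W.
I_in = P_in/V_in = 37.555/230 = 0.163 A.

I_in ≈ 0.163 A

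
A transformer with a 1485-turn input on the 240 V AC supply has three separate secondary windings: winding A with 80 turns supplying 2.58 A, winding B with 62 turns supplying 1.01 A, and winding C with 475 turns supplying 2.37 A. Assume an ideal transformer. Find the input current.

I_in ≈ 0.939 A

V_A = 240 × 80/1485 = 12.929 V; V_B = 240 × 62/1485 = 10.020 V; V_C = 240 × 475/1485 = 76.768 V.
P_out = V_A I_A + V_B I_B + V_C I_C = 12.929×2.58 + 10.020×1.01 + 76.768×2.37 = 33.358 + 10.120 + 181.94 = 225.42 W.
Ideal ⇒ P_in = P_out, so I_in = P_out/V_in = 225.42/240 = 0.939 A.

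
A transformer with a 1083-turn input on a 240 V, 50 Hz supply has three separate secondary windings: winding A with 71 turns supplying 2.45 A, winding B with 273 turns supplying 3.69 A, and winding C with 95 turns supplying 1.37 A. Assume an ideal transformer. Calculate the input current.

I_in ≈ 1.21 A

V_A = 240 × 71/1083 = 15.734 V; V_B = 240 × 273/1083 = 60.499 V; V_C = 240 × 95/1083 = 21.053 V.
P_out = V_A I_A + V_B I_B + V_C I_C = 15.734×2.45 + 60.499×3.69 + 21.053×1.37 = 38.548 + 223.24 + 28.842 = 290.63 W.
Ideal ⇒ P_in = P_out, so I_in = P_out/V_in = 290.63/240 = 1.21 A.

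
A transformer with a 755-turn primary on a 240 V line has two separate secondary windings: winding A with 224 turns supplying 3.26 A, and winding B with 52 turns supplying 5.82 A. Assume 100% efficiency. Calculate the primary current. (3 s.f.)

V_A = 240 × 224/755 = 71.205 V; V_B = 240 × 52/755 = 16.530 V.
P_out = V_A I_A + V_B I_B = 71.205×3.26 + 16.530×5.82 = 232.13 + 96.203 = 328.33 W.
Ideal ⇒ P_in = P_out, so I_p = P_out/V_p = 328.33/240 = 1.37 A.

I_p ≈ 1.37 A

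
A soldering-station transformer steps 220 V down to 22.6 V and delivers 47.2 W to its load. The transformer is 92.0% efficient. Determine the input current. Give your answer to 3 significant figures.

I_in ≈ 0.233 A

P_in = P_out/η = 47.2/0.920 = 51.304 W.
I_in = P_in/V_in = 51.304/220 = 0.233 A.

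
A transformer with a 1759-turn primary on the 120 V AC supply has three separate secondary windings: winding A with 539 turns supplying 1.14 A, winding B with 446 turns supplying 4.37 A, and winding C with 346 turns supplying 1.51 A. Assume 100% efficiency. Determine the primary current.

V_A = 120 × 539/1759 = 36.771 V; V_B = 120 × 446/1759 = 30.426 V; V_C = 120 × 346/1759 = 23.604 V.
P_out = V_A I_A + V_B I_B + V_C I_C = 36.771×1.14 + 30.426×4.37 + 23.604×1.51 = 41.919 + 132.96 + 35.643 = 210.52 W.
Ideal ⇒ P_in = P_out, so I_p = P_out/V_p = 210.52/120 = 1.75 A.

I_p ≈ 1.75 A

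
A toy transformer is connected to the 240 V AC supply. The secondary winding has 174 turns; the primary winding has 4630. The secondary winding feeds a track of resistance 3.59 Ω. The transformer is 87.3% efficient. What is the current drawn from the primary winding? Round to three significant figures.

I_p ≈ 0.108 A

V_s = 240 × 174/4630 = 9.0194 V.
I_s = V_s/R = 9.0194/3.59 = 2.5124 A.
P_out = V_s I_s = 9.0194 × 2.5124 = 22.660 W.
P_in = P_out/η = 22.660/0.873 = 25.957 W.
I_p = P_in/V_p = 25.957/240 = 0.108 A.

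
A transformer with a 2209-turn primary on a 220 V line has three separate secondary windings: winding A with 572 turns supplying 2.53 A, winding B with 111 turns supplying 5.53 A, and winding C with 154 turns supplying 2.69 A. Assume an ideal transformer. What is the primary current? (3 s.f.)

I_p ≈ 1.12 A

V_A = 220 × 572/2209 = 56.967 V; V_B = 220 × 111/2209 = 11.055 V; V_C = 220 × 154/2209 = 15.337 V.
P_out = V_A I_A + V_B I_B + V_C I_C = 56.967×2.53 + 11.055×5.53 + 15.337×2.69 = 144.13 + 61.133 + 41.257 = 246.52 W.
Ideal ⇒ P_in = P_out, so I_p = P_out/V_p = 246.52/220 = 1.12 A.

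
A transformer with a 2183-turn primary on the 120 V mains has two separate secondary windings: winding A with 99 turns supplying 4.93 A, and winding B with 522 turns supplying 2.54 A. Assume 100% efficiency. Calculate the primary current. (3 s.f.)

I_p ≈ 0.831 A

V_A = 120 × 99/2183 = 5.4421 V; V_B = 120 × 522/2183 = 28.694 V.
P_out = V_A I_A + V_B I_B = 5.4421×4.93 + 28.694×2.54 = 26.829 + 72.884 = 99.713 W.
Ideal ⇒ P_in = P_out, so I_p = P_out/V_p = 99.713/120 = 0.831 A.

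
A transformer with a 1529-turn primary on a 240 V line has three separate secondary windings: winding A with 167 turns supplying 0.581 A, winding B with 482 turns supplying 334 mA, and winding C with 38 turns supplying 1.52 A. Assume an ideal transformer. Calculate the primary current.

V_A = 240 × 167/1529 = 26.213 V; V_B = 240 × 482/1529 = 75.657 V; V_C = 240 × 38/1529 = 5.9647 V.
P_out = V_A I_A + V_B I_B + V_C I_C = 26.213×0.581 + 75.657×0.334 + 5.9647×1.52 = 15.230 + 25.270 + 9.0663 = 49.566 W.
Ideal ⇒ P_in = P_out, so I_p = P_out/V_p = 49.566/240 = 0.207 A.

I_p ≈ 0.207 A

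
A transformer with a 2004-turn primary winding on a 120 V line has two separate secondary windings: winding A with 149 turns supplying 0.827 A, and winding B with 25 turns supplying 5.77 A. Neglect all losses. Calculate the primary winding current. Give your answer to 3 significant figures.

I_p ≈ 0.133 A

V_A = 120 × 149/2004 = 8.9222 V; V_B = 120 × 25/2004 = 1.4970 V.
P_out = V_A I_A + V_B I_B = 8.9222×0.827 + 1.4970×5.77 = 7.3786 + 8.6377 = 16.016 W.
Ideal ⇒ P_in = P_out, so I_p = P_out/V_p = 16.016/120 = 0.133 A.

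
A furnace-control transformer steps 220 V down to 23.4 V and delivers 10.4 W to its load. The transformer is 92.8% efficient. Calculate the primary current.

I_p ≈ 0.0509 A

P_in = P_out/η = 10.4/0.928 = 11.207 W.
I_p = P_in/V_p = 11.207/220 = 0.0509 A.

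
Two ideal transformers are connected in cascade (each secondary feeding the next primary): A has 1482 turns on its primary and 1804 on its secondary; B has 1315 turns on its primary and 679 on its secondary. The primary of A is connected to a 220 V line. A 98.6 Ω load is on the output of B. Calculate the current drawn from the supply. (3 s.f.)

Secondary of A: V = 220.00 × 1804/1482 = 267.80 V.
Secondary of B: V = 267.80 × 679/1315 = 138.28 V.
I_load = 138.28/98.6 = 1.4024 A, so P_out = 138.28 × 1.4024 = 193.92 W.
All ideal ⇒ P_in = P_out, so I_supply = 193.92/220 = 0.881 A.

I_supply ≈ 0.881 A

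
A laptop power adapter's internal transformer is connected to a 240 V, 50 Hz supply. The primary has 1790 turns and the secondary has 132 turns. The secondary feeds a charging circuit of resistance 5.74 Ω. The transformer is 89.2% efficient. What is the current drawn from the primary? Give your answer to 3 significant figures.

I_p ≈ 0.255 A

V_s = 240 × 132/1790 = 17.698 V.
I_s = V_s/R = 17.698/5.74 = 3.0833 A.
P_out = V_s I_s = 17.698 × 3.0833 = 54.570 W.
P_in = P_out/η = 54.570/0.892 = 61.177 W.
I_p = P_in/V_p = 61.177/240 = 0.255 A.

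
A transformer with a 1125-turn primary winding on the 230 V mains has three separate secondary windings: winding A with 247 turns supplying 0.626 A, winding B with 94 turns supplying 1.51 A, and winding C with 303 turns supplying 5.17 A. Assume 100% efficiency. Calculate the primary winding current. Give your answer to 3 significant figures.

I_p ≈ 1.66 A

V_A = 230 × 247/1125 = 50.498 V; V_B = 230 × 94/1125 = 19.218 V; V_C = 230 × 303/1125 = 61.947 V.
P_out = V_A I_A + V_B I_B + V_C I_C = 50.498×0.626 + 19.218×1.51 + 61.947×5.17 = 31.612 + 29.019 + 320.26 = 380.89 W.
Ideal ⇒ P_in = P_out, so I_p = P_out/V_p = 380.89/230 = 1.66 A.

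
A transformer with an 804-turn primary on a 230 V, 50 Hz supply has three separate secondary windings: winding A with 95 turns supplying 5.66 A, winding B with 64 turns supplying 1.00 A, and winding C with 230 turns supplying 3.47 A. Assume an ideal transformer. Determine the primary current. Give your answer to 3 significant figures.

V_A = 230 × 95/804 = 27.177 V; V_B = 230 × 64/804 = 18.308 V; V_C = 230 × 230/804 = 65.796 V.
P_out = V_A I_A + V_B I_B + V_C I_C = 27.177×5.66 + 18.308×1.00 + 65.796×3.47 = 153.82 + 18.308 + 228.31 = 400.44 W.
Ideal ⇒ P_in = P_out, so I_p = P_out/V_p = 400.44/230 = 1.74 A.

I_p ≈ 1.74 A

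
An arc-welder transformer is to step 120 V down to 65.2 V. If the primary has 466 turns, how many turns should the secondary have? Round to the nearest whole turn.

N_s = 253 turns

N_s/N_p = V_s/V_p, so N_s = 466 × 65.2/120 = 253.2 ≈ 253 turns.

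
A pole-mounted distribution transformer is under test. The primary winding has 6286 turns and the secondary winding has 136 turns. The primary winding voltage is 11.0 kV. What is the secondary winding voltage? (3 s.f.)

V_s ≈ 238 V

V_s/V_p = N_s/N_p, so V_s = 11000 × 136/6286 = 238 V.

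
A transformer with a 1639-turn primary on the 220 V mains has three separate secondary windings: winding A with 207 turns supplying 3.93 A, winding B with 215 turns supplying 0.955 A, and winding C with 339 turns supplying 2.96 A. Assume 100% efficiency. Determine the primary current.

I_p ≈ 1.23 A

V_A = 220 × 207/1639 = 27.785 V; V_B = 220 × 215/1639 = 28.859 V; V_C = 220 × 339/1639 = 45.503 V.
P_out = V_A I_A + V_B I_B + V_C I_C = 27.785×3.93 + 28.859×0.955 + 45.503×2.96 = 109.20 + 27.560 + 134.69 = 271.45 W.
Ideal ⇒ P_in = P_out, so I_p = P_out/V_p = 271.45/220 = 1.23 A.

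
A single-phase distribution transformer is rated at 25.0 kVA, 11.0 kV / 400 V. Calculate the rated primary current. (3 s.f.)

I_p = S/V_p = 25000/11000 = 2.27 A.

I_p ≈ 2.27 A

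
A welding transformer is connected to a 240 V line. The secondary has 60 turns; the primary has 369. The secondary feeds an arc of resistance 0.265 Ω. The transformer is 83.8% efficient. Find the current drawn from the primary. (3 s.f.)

V_s = 240 × 60/369 = 39.024 V.
I_s = V_s/R = 39.024/0.265 = 147.26 A.
P_out = V_s I_s = 39.024 × 147.26 = 5746.8 W.
P_in = P_out/η = 5746.8/0.838 = 6857.8 W.
I_p = P_in/V_p = 6857.8/240 = 28.6 A.

I_p ≈ 28.6 A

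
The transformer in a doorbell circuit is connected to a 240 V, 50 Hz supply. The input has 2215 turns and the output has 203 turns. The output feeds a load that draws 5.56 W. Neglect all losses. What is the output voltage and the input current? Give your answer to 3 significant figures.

V_out ≈ 22.0 V, I_in ≈ 0.0232 A

V_out = V_in × N_out/N_in = 240 × 203/2215 = 21.995 V.
I_out = P/V_out = 5.56/21.995 = 0.25278 A.
I_in = I_out × N_out/N_in = 0.25278 × 203/2215 = 0.0232 A.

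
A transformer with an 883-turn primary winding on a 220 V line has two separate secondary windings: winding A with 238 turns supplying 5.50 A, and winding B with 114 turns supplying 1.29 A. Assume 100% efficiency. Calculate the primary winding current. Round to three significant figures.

V_A = 220 × 238/883 = 59.298 V; V_B = 220 × 114/883 = 28.403 V.
P_out = V_A I_A + V_B I_B = 59.298×5.50 + 28.403×1.29 = 326.14 + 36.640 = 362.78 W.
Ideal ⇒ P_in = P_out, so I_p = P_out/V_p = 362.78/220 = 1.65 A.

I_p ≈ 1.65 A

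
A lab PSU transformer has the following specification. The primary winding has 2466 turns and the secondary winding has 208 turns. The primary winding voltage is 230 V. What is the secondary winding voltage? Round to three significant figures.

V_s/V_p = N_s/N_p, so V_s = 230 × 208/2466 = 19.4 V.

V_s ≈ 19.4 V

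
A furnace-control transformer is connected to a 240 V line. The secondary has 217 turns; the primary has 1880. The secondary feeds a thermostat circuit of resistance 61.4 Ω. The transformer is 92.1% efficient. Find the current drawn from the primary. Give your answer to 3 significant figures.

V_s = 240 × 217/1880 = 27.702 V.
I_s = V_s/R = 27.702/61.4 = 0.45117 A.
P_out = V_s I_s = 27.702 × 0.45117 = 12.498 W.
P_in = P_out/η = 12.498/0.921 = 13.571 W.
I_p = P_in/V_p = 13.571/240 = 0.0565 A.

I_p ≈ 0.0565 A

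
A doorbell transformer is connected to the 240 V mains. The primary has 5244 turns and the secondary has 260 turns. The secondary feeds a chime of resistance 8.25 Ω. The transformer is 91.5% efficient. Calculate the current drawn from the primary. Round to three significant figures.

V_s = 240 × 260/5244 = 11.899 V.
I_s = V_s/R = 11.899/8.25 = 1.4423 A.
P_out = V_s I_s = 11.899 × 1.4423 = 17.163 W.
P_in = P_out/η = 17.163/0.915 = 18.757 W.
I_p = P_in/V_p = 18.757/240 = 0.0782 A.

I_p ≈ 0.0782 A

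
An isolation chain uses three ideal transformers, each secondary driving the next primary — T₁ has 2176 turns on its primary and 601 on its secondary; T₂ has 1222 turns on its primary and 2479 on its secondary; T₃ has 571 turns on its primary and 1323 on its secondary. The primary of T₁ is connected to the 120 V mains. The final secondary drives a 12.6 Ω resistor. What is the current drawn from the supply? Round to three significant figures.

Secondary of T₁: V = 120.00 × 601/2176 = 33.143 V.
Secondary of T₂: V = 33.143 × 2479/1222 = 67.236 V.
Secondary of T₃: V = 67.236 × 1323/571 = 155.79 V.
I_load = 155.79/12.6 = 12.364 A, so P_out = 155.79 × 12.364 = 1926.1 W.
All ideal ⇒ P_in = P_out, so I_supply = 1926.1/120 = 16.1 A.

I_supply ≈ 16.1 A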